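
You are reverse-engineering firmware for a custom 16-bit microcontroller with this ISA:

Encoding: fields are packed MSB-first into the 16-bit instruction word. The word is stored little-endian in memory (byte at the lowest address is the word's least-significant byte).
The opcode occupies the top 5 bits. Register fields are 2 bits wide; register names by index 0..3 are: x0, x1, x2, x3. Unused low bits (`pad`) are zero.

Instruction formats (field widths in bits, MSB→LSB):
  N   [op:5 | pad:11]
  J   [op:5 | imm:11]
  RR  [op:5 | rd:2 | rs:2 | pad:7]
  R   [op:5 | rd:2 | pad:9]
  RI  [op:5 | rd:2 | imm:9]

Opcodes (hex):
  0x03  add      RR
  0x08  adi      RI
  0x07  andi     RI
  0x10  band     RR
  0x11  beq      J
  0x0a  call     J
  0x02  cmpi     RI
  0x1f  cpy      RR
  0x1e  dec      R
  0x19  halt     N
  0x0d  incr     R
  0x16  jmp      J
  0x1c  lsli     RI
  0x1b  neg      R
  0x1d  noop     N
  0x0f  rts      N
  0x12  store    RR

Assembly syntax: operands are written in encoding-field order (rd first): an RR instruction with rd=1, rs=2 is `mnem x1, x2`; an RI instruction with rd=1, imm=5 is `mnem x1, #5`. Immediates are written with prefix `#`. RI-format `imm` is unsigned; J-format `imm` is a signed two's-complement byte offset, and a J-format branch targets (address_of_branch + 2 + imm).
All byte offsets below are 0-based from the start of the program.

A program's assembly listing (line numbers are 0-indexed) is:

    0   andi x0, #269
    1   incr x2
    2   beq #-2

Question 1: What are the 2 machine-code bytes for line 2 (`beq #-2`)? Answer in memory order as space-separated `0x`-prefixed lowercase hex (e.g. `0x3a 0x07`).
L2: beq op=0x11:5|imm=-2:11 ⇒ 0x8ffe ⇒ little fe 8f

0xfe 0x8f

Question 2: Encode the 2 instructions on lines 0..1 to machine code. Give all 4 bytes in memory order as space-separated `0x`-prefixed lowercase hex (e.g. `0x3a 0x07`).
line 0 (andi): pack op=0x7:5|rd=0:2|imm=269:9 = 0x390d; little→ 0d 39
line 1 (incr): pack op=0xd:5|rd=2:2|pad=0:9 = 0x6c00; little→ 00 6c

0x0d 0x39 0x00 0x6c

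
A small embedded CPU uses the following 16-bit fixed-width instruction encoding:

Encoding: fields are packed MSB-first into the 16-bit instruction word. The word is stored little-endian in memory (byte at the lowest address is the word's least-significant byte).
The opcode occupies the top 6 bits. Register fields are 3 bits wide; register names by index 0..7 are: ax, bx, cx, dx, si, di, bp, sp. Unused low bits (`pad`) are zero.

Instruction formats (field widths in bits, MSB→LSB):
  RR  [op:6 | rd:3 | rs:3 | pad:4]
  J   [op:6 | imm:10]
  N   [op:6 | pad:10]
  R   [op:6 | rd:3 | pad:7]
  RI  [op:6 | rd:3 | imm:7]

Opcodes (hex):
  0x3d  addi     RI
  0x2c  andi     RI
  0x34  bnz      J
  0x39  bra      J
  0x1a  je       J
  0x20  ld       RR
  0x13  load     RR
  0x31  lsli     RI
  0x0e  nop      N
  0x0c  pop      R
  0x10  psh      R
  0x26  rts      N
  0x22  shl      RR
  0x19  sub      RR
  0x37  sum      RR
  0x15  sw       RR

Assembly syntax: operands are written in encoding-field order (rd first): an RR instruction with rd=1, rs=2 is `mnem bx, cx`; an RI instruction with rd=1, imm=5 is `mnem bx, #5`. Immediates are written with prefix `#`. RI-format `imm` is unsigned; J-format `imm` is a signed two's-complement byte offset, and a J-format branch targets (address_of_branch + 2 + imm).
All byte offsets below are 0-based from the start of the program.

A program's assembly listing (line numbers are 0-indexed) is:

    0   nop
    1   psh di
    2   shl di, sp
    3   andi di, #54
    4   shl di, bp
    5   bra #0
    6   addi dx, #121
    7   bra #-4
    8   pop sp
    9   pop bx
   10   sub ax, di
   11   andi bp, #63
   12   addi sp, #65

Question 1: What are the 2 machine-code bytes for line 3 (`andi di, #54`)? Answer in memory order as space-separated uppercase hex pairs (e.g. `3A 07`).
B6 B2

3. andi fields op=0x2c:6|rd=5:3|imm=54:7 → word b2b6h → b6 b2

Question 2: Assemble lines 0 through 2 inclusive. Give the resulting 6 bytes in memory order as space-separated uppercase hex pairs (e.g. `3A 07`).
L0: nop op=0xe:6|pad=0:10 ⇒ 0x3800 ⇒ little 00 38
L1: psh op=0x10:6|rd=5:3|pad=0:7 ⇒ 0x4280 ⇒ little 80 42
L2: shl op=0x22:6|rd=5:3|rs=7:3|pad=0:4 ⇒ 0x8af0 ⇒ little f0 8a

00 38 80 42 F0 8A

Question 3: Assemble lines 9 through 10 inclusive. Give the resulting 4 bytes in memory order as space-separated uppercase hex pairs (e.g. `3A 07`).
9. pop fields op=0xc:6|rd=1:3|pad=0:7 → word 3080h → 80 30
10. sub fields op=0x19:6|rd=0:3|rs=5:3|pad=0:4 → word 6450h → 50 64

80 30 50 64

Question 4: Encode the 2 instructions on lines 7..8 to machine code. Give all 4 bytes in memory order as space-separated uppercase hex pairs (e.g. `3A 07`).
7. bra fields op=0x39:6|imm=-4:10 → word e7fch → fc e7
8. pop fields op=0xc:6|rd=7:3|pad=0:7 → word 3380h → 80 33

FC E7 80 33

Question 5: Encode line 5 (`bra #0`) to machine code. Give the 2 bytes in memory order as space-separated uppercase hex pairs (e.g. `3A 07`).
00 E4

L5: bra op=0x39:6|imm=0:10 ⇒ 0xe400 ⇒ little 00 e4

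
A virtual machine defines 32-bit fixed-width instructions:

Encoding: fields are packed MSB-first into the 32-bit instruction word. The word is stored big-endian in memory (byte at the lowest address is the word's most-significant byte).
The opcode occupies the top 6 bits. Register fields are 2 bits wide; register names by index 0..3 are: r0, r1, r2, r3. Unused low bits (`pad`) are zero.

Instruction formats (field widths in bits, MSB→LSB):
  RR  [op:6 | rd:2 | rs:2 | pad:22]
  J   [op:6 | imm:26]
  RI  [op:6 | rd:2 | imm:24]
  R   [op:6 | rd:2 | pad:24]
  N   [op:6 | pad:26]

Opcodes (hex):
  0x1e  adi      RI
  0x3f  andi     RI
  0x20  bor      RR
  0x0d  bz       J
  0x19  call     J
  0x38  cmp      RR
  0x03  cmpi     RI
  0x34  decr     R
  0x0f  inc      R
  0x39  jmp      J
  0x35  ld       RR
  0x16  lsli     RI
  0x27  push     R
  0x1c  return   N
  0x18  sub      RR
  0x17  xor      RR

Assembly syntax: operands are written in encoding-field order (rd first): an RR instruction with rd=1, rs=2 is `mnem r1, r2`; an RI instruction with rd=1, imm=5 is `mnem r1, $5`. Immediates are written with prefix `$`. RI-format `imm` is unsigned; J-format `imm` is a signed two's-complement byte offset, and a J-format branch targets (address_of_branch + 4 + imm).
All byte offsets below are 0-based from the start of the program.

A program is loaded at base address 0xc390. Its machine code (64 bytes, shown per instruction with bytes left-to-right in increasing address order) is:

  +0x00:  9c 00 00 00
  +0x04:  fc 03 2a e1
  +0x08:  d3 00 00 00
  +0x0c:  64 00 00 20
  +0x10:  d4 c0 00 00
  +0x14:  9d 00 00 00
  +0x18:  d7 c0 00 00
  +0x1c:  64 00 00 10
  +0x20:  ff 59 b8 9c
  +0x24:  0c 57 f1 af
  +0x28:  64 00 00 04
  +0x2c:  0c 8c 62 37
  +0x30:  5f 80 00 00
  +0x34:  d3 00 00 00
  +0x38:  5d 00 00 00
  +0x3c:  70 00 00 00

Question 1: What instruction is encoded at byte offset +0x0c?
off 0x0c: read 64 00 00 20 as big → 0x64000020
  top 6b → 0x19 → call [J]
  imm@[25:0]=0x20 ⇒ $32

call $32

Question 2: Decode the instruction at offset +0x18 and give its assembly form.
ld r3, r3

[18] d7 c0 00 00 → 0xd7c00000
  op=0xd7c00000>>26=0x35 ⇒ ld (RR)
  [25:24] rd=3 = r3
  [23:22] rs=3 = r3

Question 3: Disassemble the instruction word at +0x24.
off 0x24: read 0c 57 f1 af as big → 0x0c57f1af
  op=0x0c57f1af>>26=0x3 ⇒ cmpi (RI)
  [25:24] rd=0 = r0
  [23:0] imm=5763503 = $5763503

cmpi r0, $5763503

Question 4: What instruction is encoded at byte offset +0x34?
off 0x34: read d3 00 00 00 as big → 0xd3000000
  op=0xd3000000>>26=0x34 ⇒ decr (R)
  rd: (w>>24)&0x3=0x3 → r3

decr r3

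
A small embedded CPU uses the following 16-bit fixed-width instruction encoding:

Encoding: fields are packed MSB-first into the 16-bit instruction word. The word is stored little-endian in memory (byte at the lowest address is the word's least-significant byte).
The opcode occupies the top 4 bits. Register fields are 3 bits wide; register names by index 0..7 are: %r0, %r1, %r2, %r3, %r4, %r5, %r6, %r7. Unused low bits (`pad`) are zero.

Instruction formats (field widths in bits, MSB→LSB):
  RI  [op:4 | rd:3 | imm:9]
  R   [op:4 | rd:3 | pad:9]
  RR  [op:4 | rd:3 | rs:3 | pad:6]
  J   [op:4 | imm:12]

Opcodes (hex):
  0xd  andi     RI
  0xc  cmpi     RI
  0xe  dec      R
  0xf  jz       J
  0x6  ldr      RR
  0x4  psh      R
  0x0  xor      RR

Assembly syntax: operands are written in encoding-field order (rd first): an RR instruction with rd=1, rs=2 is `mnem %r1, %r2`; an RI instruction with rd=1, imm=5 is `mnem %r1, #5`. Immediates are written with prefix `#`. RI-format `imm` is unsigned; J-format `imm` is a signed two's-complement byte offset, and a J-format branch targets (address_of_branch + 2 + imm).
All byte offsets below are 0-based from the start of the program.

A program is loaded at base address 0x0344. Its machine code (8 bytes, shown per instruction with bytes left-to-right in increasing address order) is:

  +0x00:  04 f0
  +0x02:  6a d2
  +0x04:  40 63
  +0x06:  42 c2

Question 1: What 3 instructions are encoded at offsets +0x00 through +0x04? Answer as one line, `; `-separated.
[00] 04 f0 → 0xf004
  top 4b → 0xf → jz [J]
  [11:0] imm=4 = #4
[02] 6a d2 → 0xd26a
  top 4b → 0xd → andi [RI]
  [11:9] rd=1 = %r1
  [8:0] imm=106 = #106
[04] 40 63 → 0x6340
  top 4b → 0x6 → ldr [RR]
  [11:9] rd=1 = %r1
  [8:6] rs=5 = %r5

jz #4; andi %r1, #106; ldr %r1, %r5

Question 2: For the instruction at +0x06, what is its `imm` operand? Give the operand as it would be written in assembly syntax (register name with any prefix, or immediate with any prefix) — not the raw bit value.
#66

+0x06: 42 c2 ⇒ word 0xc242 (little)
  op=0xc242>>12=0xc ⇒ cmpi (RI)
  rd: (w>>9)&0x7=0x1 → %r1
  imm: (w>>0)&0x1ff=0x42 → #66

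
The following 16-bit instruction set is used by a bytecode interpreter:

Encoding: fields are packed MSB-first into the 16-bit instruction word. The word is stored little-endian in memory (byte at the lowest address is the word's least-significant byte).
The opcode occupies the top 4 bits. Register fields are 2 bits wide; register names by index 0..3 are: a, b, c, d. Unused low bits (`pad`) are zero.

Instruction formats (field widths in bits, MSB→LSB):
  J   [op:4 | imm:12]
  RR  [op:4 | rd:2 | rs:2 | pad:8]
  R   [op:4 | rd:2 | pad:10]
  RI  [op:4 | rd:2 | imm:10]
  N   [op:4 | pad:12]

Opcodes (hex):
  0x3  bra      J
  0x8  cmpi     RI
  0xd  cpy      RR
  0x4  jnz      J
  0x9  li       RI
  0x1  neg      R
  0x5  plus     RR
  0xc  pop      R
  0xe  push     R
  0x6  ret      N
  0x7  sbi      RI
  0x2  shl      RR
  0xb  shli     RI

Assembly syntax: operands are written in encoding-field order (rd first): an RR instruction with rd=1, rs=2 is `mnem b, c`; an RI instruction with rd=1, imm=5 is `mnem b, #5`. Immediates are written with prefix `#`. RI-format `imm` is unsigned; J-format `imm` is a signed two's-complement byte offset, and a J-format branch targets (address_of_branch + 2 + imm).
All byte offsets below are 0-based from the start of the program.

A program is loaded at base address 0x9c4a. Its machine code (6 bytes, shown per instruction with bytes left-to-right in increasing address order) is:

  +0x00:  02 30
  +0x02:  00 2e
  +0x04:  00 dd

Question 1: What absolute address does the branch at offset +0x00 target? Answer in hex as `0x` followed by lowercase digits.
@+00  little-endian(02 30) = 0x3002
  op=0x3002>>12=0x3 ⇒ bra (J)
  imm@[11:0]=0x2 ⇒ #2
  target = base 0x9c4a + off 0x00 + 2 + imm 2 = 0x9c4e

0x9c4e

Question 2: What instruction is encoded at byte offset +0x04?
cpy d, b

@+04  little-endian(00 dd) = 0xdd00
  opcode bits[15:12]=0xd: cpy/RR
  rd@[11:10]=0x3 ⇒ d
  rs@[9:8]=0x1 ⇒ b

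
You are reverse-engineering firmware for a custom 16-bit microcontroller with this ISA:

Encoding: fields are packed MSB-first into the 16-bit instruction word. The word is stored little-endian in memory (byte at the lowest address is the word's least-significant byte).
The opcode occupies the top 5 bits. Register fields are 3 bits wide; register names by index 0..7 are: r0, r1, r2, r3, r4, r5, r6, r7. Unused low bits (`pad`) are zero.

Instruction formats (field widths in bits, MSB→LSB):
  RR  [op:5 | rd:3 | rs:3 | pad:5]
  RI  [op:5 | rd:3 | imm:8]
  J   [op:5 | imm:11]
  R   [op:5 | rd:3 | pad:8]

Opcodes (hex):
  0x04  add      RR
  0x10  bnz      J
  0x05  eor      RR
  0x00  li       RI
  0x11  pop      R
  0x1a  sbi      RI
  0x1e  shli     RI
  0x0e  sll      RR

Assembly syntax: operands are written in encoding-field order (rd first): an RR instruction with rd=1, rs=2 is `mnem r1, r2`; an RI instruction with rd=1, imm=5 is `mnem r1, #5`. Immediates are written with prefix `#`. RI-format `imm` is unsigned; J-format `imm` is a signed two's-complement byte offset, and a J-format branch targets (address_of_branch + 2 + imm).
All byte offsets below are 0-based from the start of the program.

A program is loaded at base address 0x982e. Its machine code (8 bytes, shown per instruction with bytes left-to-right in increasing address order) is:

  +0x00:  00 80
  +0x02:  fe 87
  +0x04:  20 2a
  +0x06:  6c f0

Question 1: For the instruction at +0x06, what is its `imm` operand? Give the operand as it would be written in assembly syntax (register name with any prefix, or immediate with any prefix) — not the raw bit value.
#108

off 0x06: read 6c f0 as little → 0xf06c
  top 5b → 0x1e → shli [RI]
  rd: (w>>8)&0x7=0x0 → r0
  imm: (w>>0)&0xff=0x6c → #108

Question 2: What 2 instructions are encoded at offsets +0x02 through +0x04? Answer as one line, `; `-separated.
bnz #-2; eor r2, r1

[02] fe 87 → 0x87fe
  top 5b → 0x10 → bnz [J]
  imm@[10:0]=0x7fe (s11→-2) ⇒ #-2
[04] 20 2a → 0x2a20
  top 5b → 0x5 → eor [RR]
  rd@[10:8]=0x2 ⇒ r2
  rs@[7:5]=0x1 ⇒ r1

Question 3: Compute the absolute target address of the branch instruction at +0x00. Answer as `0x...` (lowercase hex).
0x9830

@+00  little-endian(00 80) = 0x8000
  top 5b → 0x10 → bnz [J]
  [10:0] imm=0 = #0
  target = base 0x982e + off 0x00 + 2 + imm 0 = 0x9830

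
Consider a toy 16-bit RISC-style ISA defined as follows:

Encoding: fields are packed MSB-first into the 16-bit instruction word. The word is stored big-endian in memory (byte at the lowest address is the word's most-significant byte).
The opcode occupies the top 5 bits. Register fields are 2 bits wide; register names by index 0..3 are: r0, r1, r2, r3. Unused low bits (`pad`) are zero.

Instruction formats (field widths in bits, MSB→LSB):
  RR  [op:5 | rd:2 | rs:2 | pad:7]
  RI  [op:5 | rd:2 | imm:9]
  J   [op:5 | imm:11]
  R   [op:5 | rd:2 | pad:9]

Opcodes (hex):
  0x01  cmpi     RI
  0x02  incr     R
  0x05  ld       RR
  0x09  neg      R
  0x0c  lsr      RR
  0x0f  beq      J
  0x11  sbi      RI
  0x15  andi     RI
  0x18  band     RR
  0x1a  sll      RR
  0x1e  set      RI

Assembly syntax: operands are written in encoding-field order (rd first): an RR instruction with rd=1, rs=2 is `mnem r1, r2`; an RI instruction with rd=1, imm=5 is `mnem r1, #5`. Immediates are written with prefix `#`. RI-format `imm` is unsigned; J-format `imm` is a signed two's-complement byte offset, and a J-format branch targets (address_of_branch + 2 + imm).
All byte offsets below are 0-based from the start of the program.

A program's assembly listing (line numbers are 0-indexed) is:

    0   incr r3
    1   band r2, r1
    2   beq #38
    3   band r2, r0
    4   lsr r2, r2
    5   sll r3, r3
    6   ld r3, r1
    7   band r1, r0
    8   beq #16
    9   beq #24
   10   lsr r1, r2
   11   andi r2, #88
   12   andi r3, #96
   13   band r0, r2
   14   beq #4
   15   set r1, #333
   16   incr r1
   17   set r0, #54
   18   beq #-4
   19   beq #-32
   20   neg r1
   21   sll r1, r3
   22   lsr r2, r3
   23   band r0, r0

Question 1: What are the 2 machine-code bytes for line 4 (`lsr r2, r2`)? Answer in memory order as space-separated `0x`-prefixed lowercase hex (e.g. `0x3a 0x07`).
L4: lsr op=0xc:5|rd=2:2|rs=2:2|pad=0:7 ⇒ 0x6500 ⇒ big 65 00

0x65 0x00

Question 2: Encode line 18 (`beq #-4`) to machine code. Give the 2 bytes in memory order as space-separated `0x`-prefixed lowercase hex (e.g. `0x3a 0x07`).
line 18 (beq): pack op=0xf:5|imm=-4:11 = 0x7ffc; big→ 7f fc

0x7f 0xfc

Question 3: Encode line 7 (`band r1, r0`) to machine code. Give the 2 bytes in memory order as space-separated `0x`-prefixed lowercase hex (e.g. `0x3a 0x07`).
0xc2 0x00

line 7 (band): pack op=0x18:5|rd=1:2|rs=0:2|pad=0:7 = 0xc200; big→ c2 00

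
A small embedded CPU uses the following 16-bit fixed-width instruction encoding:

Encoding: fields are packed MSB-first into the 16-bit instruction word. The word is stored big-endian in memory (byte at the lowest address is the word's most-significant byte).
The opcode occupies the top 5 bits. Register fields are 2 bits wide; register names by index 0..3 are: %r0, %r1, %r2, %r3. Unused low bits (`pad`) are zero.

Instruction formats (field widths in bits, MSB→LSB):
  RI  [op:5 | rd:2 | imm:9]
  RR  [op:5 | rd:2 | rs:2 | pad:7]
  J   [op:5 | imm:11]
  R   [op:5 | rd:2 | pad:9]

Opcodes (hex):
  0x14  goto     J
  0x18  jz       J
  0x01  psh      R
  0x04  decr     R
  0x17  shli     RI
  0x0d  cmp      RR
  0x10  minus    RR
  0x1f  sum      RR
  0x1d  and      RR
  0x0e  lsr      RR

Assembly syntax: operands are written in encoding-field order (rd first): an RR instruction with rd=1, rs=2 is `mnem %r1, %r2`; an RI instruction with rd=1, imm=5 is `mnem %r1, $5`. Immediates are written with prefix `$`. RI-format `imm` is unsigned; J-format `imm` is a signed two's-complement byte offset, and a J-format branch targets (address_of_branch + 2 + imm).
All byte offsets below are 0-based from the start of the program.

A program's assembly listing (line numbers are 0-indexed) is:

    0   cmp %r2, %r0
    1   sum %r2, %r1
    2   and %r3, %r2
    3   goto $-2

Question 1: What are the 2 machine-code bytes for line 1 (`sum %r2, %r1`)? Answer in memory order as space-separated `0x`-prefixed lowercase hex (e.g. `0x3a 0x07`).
0xfc 0x80

L1: sum op=0x1f:5|rd=2:2|rs=1:2|pad=0:7 ⇒ 0xfc80 ⇒ big fc 80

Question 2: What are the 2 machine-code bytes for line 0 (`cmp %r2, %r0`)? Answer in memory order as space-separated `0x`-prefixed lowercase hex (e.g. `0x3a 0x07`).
0. cmp fields op=0xd:5|rd=2:2|rs=0:2|pad=0:7 → word 6c00h → 6c 00

0x6c 0x00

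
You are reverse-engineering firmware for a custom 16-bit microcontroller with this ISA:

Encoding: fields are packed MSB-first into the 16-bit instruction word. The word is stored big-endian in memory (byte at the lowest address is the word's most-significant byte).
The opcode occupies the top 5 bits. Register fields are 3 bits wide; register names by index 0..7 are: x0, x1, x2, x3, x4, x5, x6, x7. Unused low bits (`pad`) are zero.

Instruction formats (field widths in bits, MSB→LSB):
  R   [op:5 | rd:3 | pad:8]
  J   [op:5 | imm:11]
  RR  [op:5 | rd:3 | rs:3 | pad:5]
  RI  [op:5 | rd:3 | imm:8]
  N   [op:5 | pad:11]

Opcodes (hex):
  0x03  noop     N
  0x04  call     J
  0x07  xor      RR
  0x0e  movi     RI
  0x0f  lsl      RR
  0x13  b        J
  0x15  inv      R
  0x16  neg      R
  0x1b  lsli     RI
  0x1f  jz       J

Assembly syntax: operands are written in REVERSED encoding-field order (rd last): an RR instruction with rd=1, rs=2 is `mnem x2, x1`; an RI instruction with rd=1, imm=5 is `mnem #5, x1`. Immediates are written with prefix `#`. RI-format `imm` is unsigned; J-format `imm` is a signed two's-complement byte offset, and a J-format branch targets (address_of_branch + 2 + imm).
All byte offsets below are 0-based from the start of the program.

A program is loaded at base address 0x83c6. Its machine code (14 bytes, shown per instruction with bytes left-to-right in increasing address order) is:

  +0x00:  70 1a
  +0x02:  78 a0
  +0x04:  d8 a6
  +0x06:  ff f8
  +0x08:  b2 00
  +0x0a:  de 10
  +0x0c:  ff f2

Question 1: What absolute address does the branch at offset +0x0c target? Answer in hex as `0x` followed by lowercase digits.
@+0c  big-endian(ff f2) = 0xfff2
  opcode bits[15:11]=0x1f: jz/J
  [10:0] imm=2034 (s11→-14) = #-14
  target = base 0x83c6 + off 0x0c + 2 + imm -14 = 0x83c6

0x83c6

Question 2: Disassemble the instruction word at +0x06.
jz #-8

@+06  big-endian(ff f8) = 0xfff8
  op=0xfff8>>11=0x1f ⇒ jz (J)
  [10:0] imm=2040 (s11→-8) = #-8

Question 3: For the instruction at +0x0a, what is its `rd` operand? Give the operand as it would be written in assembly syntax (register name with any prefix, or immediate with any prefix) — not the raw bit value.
x6

off 0x0a: read de 10 as big → 0xde10
  opcode bits[15:11]=0x1b: lsli/RI
  rd@[10:8]=0x6 ⇒ x6
  imm@[7:0]=0x10 ⇒ #16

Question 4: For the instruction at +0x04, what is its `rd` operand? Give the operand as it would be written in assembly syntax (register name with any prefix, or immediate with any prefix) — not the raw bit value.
x0

+0x04: d8 a6 ⇒ word 0xd8a6 (big)
  opcode bits[15:11]=0x1b: lsli/RI
  rd@[10:8]=0x0 ⇒ x0
  imm@[7:0]=0xa6 ⇒ #166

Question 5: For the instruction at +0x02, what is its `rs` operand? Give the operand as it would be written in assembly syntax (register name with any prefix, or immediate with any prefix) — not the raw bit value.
off 0x02: read 78 a0 as big → 0x78a0
  op=0x78a0>>11=0xf ⇒ lsl (RR)
  rd@[10:8]=0x0 ⇒ x0
  rs@[7:5]=0x5 ⇒ x5

x5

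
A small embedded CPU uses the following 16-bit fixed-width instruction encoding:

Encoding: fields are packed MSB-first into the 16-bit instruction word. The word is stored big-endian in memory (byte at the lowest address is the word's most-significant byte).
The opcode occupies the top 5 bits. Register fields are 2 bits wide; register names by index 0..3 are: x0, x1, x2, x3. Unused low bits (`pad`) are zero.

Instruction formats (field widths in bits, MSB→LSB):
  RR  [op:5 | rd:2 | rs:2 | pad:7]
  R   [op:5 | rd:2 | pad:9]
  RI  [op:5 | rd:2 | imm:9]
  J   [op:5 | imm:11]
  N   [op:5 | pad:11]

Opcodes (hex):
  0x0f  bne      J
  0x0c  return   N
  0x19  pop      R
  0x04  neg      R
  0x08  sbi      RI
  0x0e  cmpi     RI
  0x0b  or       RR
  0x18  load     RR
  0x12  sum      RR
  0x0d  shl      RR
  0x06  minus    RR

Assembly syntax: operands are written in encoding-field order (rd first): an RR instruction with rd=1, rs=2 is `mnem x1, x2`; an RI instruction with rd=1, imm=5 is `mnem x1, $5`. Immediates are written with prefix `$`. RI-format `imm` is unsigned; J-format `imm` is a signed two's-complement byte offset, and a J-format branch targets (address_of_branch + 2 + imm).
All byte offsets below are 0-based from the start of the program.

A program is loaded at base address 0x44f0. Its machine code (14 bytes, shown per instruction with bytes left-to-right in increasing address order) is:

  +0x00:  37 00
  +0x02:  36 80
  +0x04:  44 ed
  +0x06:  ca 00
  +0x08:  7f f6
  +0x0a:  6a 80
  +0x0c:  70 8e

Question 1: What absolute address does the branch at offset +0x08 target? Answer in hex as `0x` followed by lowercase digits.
0x44f0

@+08  big-endian(7f f6) = 0x7ff6
  op=0x7ff6>>11=0xf ⇒ bne (J)
  [10:0] imm=2038 (s11→-10) = $-10
  target = base 0x44f0 + off 0x08 + 2 + imm -10 = 0x44f0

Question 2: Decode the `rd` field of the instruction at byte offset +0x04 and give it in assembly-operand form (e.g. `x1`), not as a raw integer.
[04] 44 ed → 0x44ed
  op=0x44ed>>11=0x8 ⇒ sbi (RI)
  rd: (w>>9)&0x3=0x2 → x2
  imm: (w>>0)&0x1ff=0xed → $237

x2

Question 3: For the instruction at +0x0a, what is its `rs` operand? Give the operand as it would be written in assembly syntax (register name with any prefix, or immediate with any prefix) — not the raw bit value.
[0a] 6a 80 → 0x6a80
  op=0x6a80>>11=0xd ⇒ shl (RR)
  rd@[10:9]=0x1 ⇒ x1
  rs@[8:7]=0x1 ⇒ x1

x1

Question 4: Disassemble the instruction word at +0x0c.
cmpi x0, $142

+0x0c: 70 8e ⇒ word 0x708e (big)
  op=0x708e>>11=0xe ⇒ cmpi (RI)
  rd: (w>>9)&0x3=0x0 → x0
  imm: (w>>0)&0x1ff=0x8e → $142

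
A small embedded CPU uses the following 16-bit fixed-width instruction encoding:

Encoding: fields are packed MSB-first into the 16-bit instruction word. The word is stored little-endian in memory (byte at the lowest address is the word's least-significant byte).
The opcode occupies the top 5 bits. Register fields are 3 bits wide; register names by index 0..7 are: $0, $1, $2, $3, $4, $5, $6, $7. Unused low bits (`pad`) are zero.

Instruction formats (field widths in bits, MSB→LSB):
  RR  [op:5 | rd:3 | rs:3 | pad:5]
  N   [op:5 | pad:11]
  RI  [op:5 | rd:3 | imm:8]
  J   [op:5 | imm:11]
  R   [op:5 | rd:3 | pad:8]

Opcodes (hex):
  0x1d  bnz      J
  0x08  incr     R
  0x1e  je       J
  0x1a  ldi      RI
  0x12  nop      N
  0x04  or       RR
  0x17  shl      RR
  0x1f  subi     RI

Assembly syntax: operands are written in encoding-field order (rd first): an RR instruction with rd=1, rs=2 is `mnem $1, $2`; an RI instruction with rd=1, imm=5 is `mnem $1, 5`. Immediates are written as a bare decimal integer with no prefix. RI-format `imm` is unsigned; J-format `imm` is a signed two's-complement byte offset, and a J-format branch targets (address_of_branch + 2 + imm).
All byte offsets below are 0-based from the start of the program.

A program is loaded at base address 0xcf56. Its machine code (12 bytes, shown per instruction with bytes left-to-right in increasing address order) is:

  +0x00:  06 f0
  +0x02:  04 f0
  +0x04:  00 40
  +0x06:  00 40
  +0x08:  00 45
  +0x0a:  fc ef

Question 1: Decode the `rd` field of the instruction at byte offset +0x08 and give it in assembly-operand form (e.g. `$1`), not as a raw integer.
$5

[08] 00 45 → 0x4500
  op=0x4500>>11=0x8 ⇒ incr (R)
  rd@[10:8]=0x5 ⇒ $5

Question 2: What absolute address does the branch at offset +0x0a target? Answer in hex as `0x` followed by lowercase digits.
0xcf5e

+0x0a: fc ef ⇒ word 0xeffc (little)
  op=0xeffc>>11=0x1d ⇒ bnz (J)
  imm@[10:0]=0x7fc (s11→-4) ⇒ -4
  target = base 0xcf56 + off 0x0a + 2 + imm -4 = 0xcf5e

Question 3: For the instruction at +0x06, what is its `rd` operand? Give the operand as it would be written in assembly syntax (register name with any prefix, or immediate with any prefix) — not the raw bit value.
$0

off 0x06: read 00 40 as little → 0x4000
  opcode bits[15:11]=0x8: incr/R
  [10:8] rd=0 = $0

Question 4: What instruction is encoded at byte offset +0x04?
incr $0

off 0x04: read 00 40 as little → 0x4000
  top 5b → 0x8 → incr [R]
  rd@[10:8]=0x0 ⇒ $0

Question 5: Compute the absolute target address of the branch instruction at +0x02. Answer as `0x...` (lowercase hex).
0xcf5e

off 0x02: read 04 f0 as little → 0xf004
  top 5b → 0x1e → je [J]
  [10:0] imm=4 = 4
  target = base 0xcf56 + off 0x02 + 2 + imm 4 = 0xcf5e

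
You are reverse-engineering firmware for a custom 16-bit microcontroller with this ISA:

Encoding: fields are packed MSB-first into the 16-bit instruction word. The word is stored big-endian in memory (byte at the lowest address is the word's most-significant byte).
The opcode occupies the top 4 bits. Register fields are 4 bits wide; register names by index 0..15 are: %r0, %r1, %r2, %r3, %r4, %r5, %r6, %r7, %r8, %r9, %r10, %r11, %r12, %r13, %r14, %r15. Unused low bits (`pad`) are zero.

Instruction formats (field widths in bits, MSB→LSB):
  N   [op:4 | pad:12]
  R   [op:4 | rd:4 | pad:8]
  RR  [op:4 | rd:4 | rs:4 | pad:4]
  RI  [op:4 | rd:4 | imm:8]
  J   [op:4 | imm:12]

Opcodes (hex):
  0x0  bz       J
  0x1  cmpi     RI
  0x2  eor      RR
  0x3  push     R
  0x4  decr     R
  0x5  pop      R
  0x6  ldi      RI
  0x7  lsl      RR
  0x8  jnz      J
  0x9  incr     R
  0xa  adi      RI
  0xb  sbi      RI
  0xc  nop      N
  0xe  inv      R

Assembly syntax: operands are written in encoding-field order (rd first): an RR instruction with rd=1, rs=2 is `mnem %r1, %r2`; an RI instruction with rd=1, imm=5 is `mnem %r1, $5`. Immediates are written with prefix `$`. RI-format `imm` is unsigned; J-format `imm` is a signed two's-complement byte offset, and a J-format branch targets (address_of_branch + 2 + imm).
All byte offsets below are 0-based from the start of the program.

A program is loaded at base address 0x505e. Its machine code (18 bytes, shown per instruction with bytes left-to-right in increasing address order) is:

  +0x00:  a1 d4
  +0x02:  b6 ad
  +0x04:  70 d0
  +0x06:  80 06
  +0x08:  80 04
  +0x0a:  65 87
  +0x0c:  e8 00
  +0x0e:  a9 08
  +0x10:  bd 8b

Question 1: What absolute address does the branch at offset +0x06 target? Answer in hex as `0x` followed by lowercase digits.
0x506c

off 0x06: read 80 06 as big → 0x8006
  opcode bits[15:12]=0x8: jnz/J
  imm: (w>>0)&0xfff=0x6 → $6
  target = base 0x505e + off 0x06 + 2 + imm 6 = 0x506c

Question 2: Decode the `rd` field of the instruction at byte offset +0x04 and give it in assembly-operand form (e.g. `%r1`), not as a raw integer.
%r0

off 0x04: read 70 d0 as big → 0x70d0
  top 4b → 0x7 → lsl [RR]
  [11:8] rd=0 = %r0
  [7:4] rs=13 = %r13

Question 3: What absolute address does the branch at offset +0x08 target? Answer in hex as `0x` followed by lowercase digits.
0x506c

off 0x08: read 80 04 as big → 0x8004
  op=0x8004>>12=0x8 ⇒ jnz (J)
  [11:0] imm=4 = $4
  target = base 0x505e + off 0x08 + 2 + imm 4 = 0x506c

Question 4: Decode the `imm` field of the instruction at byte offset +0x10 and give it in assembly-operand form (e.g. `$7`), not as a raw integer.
$139

@+10  big-endian(bd 8b) = 0xbd8b
  top 4b → 0xb → sbi [RI]
  [11:8] rd=13 = %r13
  [7:0] imm=139 = $139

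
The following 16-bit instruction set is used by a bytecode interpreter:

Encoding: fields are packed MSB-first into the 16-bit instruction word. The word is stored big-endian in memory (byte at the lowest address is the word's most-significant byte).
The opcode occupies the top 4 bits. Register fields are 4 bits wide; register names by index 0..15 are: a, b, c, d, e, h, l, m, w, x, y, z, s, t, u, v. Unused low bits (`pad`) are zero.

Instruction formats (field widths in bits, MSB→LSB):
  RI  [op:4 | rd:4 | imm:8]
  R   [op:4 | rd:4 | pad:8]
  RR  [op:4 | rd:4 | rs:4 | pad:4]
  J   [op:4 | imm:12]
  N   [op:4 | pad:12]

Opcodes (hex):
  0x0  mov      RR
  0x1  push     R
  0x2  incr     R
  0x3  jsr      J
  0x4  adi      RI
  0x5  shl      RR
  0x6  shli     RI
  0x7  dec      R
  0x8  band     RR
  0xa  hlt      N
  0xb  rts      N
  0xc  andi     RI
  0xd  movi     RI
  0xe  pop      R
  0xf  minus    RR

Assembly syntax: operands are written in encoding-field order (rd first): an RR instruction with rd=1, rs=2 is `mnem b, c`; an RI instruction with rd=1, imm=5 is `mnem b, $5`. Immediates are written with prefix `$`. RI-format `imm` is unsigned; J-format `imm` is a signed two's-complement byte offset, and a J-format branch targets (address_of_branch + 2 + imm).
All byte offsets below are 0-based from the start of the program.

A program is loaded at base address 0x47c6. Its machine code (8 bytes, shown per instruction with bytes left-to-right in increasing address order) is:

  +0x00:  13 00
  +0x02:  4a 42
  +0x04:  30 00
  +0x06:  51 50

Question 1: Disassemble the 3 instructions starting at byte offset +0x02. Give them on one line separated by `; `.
@+02  big-endian(4a 42) = 0x4a42
  top 4b → 0x4 → adi [RI]
  rd: (w>>8)&0xf=0xa → y
  imm: (w>>0)&0xff=0x42 → $66
@+04  big-endian(30 00) = 0x3000
  top 4b → 0x3 → jsr [J]
  imm: (w>>0)&0xfff=0x0 → $0
@+06  big-endian(51 50) = 0x5150
  top 4b → 0x5 → shl [RR]
  rd: (w>>8)&0xf=0x1 → b
  rs: (w>>4)&0xf=0x5 → h

adi y, $66; jsr $0; shl b, h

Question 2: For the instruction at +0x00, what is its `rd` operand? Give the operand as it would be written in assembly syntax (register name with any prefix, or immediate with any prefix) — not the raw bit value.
@+00  big-endian(13 00) = 0x1300
  opcode bits[15:12]=0x1: push/R
  rd@[11:8]=0x3 ⇒ d

d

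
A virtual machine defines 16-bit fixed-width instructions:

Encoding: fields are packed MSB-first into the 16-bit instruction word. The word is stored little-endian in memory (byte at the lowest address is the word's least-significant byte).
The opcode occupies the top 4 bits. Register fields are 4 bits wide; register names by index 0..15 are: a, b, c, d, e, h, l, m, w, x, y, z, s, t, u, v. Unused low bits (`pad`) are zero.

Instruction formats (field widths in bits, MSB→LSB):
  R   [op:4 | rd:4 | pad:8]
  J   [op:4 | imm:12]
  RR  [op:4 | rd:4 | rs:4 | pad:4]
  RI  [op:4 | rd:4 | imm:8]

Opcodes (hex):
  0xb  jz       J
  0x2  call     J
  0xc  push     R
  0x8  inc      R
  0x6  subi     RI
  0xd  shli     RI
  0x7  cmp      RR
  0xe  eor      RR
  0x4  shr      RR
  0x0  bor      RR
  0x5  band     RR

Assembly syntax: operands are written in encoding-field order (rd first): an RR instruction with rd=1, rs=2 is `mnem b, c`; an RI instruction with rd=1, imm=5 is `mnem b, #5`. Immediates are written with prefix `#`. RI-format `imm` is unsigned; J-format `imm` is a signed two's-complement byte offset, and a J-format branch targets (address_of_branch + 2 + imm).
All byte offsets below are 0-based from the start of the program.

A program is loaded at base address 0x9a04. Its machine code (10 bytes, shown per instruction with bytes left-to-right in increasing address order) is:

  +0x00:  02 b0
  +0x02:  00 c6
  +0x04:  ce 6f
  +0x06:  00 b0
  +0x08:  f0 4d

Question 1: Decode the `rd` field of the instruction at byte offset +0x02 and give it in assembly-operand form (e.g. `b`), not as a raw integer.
+0x02: 00 c6 ⇒ word 0xc600 (little)
  opcode bits[15:12]=0xc: push/R
  rd@[11:8]=0x6 ⇒ l

l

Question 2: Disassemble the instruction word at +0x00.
jz #2

@+00  little-endian(02 b0) = 0xb002
  opcode bits[15:12]=0xb: jz/J
  [11:0] imm=2 = #2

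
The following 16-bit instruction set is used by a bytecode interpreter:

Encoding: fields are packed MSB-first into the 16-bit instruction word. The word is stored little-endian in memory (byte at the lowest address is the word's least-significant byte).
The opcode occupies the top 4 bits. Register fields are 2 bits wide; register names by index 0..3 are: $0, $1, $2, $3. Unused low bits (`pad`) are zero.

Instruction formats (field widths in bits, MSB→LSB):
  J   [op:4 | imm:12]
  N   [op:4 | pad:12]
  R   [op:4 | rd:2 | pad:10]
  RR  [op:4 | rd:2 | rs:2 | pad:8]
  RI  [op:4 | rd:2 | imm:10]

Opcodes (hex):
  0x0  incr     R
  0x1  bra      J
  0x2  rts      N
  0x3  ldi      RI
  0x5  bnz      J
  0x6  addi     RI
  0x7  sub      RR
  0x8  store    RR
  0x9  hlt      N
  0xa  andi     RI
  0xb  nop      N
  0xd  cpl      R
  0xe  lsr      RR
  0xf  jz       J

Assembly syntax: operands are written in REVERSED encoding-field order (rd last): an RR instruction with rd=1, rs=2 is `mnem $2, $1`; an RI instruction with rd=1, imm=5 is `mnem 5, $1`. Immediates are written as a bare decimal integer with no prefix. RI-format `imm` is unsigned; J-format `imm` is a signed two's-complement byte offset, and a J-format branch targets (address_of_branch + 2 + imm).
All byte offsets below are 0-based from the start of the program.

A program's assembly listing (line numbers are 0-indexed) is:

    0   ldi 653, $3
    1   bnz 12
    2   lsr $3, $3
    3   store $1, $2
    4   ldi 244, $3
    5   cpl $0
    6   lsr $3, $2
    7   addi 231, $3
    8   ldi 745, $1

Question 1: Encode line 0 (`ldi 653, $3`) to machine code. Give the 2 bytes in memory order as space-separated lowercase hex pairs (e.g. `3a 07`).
0. ldi fields op=0x3:4|rd=3:2|imm=653:10 → word 3e8dh → 8d 3e

8d 3e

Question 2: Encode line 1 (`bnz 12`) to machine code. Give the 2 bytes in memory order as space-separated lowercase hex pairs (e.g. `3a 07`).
line 1 (bnz): pack op=0x5:4|imm=12:12 = 0x500c; little→ 0c 50

0c 50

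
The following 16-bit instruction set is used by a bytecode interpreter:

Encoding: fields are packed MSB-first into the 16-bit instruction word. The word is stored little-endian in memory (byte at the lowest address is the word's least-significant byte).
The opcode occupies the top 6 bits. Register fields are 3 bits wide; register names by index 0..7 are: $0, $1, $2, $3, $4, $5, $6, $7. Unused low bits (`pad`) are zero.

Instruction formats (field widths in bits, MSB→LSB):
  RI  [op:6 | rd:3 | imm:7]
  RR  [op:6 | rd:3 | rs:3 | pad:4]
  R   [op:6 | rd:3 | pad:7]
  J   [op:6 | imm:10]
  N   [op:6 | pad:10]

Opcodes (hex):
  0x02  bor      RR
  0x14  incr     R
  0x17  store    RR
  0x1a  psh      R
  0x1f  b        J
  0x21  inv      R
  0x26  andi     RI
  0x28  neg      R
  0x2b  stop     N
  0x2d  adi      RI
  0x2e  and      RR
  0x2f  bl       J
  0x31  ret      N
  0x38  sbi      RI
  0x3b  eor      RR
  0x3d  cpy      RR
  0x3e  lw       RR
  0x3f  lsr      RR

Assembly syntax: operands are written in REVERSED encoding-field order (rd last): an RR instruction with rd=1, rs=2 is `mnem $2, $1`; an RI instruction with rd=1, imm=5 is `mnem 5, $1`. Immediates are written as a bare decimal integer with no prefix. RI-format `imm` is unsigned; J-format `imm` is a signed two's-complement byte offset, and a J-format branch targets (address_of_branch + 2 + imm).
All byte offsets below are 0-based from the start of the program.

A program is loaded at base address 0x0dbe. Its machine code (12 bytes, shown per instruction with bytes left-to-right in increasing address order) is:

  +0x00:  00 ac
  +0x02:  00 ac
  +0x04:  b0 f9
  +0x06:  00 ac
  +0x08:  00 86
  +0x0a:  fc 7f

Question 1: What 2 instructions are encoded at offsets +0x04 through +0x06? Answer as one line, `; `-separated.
[04] b0 f9 → 0xf9b0
  opcode bits[15:10]=0x3e: lw/RR
  rd: (w>>7)&0x7=0x3 → $3
  rs: (w>>4)&0x7=0x3 → $3
[06] 00 ac → 0xac00
  opcode bits[15:10]=0x2b: stop/N

lw $3, $3; stop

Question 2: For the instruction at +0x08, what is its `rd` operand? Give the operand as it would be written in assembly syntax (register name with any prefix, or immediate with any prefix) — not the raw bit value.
@+08  little-endian(00 86) = 0x8600
  opcode bits[15:10]=0x21: inv/R
  rd: (w>>7)&0x7=0x4 → $4

$4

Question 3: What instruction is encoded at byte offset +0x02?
@+02  little-endian(00 ac) = 0xac00
  op=0xac00>>10=0x2b ⇒ stop (N)

stop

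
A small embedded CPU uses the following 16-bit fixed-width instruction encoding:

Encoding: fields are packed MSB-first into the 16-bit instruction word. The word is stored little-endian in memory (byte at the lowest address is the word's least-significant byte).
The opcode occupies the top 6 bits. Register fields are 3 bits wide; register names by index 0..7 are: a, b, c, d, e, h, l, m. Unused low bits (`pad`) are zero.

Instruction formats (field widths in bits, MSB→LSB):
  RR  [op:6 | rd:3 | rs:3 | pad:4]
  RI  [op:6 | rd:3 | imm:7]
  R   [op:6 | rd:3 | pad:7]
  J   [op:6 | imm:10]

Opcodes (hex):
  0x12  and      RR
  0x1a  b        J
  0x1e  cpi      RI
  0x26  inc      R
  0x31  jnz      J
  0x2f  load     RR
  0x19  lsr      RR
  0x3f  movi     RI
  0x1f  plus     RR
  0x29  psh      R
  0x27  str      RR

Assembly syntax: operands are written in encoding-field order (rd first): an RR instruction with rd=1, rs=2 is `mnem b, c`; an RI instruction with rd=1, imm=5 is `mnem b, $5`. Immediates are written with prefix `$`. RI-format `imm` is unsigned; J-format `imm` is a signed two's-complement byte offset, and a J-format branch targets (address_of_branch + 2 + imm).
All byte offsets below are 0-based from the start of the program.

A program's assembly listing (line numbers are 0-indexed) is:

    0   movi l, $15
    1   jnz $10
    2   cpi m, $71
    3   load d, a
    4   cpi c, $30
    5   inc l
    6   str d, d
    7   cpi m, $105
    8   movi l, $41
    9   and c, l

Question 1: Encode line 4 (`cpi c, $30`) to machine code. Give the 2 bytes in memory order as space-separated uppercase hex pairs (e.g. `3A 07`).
1E 79

line 4 (cpi): pack op=0x1e:6|rd=2:3|imm=30:7 = 0x791e; little→ 1e 79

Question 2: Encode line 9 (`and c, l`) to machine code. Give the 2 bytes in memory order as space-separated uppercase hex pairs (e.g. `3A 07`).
60 49

line 9 (and): pack op=0x12:6|rd=2:3|rs=6:3|pad=0:4 = 0x4960; little→ 60 49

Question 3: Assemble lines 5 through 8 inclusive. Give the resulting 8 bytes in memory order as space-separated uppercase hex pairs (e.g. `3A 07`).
5. inc fields op=0x26:6|rd=6:3|pad=0:7 → word 9b00h → 00 9b
6. str fields op=0x27:6|rd=3:3|rs=3:3|pad=0:4 → word 9db0h → b0 9d
7. cpi fields op=0x1e:6|rd=7:3|imm=105:7 → word 7be9h → e9 7b
8. movi fields op=0x3f:6|rd=6:3|imm=41:7 → word ff29h → 29 ff

00 9B B0 9D E9 7B 29 FF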